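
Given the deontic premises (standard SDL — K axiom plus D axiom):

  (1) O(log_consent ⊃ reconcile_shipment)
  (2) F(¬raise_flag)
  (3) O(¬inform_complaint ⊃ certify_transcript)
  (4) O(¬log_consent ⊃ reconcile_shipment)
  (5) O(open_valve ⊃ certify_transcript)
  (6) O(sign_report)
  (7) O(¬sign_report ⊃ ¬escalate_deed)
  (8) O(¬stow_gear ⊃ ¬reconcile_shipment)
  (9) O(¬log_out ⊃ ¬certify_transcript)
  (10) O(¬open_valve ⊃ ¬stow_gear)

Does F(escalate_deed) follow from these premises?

No

Premise 7 is O(¬sign_report ⊃ ¬escalate_deed), but O(¬sign_report) is not derivable from the premises, so it does not yield O(¬escalate_deed).
No other premise forces O(¬escalate_deed). An ideal world satisfying every premise can still have escalate_deed true, so F(escalate_deed) is not derivable.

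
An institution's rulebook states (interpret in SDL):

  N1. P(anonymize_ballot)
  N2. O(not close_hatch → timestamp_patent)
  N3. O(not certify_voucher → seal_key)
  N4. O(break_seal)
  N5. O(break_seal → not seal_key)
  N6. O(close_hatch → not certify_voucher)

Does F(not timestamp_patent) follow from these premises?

Yes

From premise 4 we have O(break_seal).
From O(break_seal) and premise 5, O(break_seal → not seal_key), we obtain O(not seal_key).
Premise 3, O(not certify_voucher → seal_key), contraposes to O(not seal_key → certify_voucher); with O(not seal_key) we get O(certify_voucher).
The contrapositive of premise 6 (O(close_hatch → not certify_voucher)) is O(certify_voucher → not close_hatch), and O(certify_voucher) is already established, so O(not close_hatch).
From O(not close_hatch) and premise 2, O(not close_hatch → timestamp_patent), we obtain O(timestamp_patent).
Premise 1 does not contribute to this derivation.
So O(timestamp_patent) holds, i.e. F(not timestamp_patent). The claim follows.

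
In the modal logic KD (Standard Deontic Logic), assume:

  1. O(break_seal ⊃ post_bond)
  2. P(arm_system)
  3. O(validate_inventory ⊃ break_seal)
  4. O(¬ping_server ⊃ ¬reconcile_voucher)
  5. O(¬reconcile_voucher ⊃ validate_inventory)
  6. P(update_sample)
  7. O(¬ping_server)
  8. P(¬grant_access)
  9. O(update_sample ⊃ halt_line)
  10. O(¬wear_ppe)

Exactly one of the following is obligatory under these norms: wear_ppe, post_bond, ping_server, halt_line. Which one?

Premise 7 gives O(¬ping_server).
From O(¬ping_server) and premise 4, O(¬ping_server ⊃ ¬reconcile_voucher), we obtain O(¬reconcile_voucher).
With premise 5, O(¬reconcile_voucher ⊃ validate_inventory), the K-axiom yields O(validate_inventory).
Applying K to premise 3 (O(validate_inventory ⊃ break_seal)) and O(validate_inventory) yields O(break_seal).
Premise 1 is O(break_seal ⊃ post_bond); since O(break_seal), deontic closure gives O(post_bond).
So O(post_bond) holds — post_bond is obligatory. None of the other listed options is made obligatory by any chain of premises.

post_bond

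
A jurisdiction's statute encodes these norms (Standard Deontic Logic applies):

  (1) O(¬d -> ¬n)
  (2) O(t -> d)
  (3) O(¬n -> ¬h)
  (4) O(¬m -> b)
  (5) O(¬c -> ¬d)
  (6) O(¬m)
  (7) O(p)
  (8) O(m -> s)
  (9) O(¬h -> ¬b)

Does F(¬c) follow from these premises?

Premise 6 states O(¬m) outright.
Premise 4 is O(¬m -> b); since O(¬m), deontic closure gives O(b).
Premise 9, O(¬h -> ¬b), contraposes to O(b -> h); with O(b) we get O(h).
The contrapositive of premise 3 (O(¬n -> ¬h)) is O(h -> n), and O(h) is already established, so O(n).
Premise 1 is O(¬d -> ¬n); contrapositively O(n -> d). Since O(n) holds, K gives O(d).
The contrapositive of premise 5 (O(¬c -> ¬d)) is O(d -> c), and O(d) is already established, so O(c).
Premises 2, 7, 8 do not contribute to this derivation.
So O(c) holds, i.e. F(¬c). The claim follows.

Yes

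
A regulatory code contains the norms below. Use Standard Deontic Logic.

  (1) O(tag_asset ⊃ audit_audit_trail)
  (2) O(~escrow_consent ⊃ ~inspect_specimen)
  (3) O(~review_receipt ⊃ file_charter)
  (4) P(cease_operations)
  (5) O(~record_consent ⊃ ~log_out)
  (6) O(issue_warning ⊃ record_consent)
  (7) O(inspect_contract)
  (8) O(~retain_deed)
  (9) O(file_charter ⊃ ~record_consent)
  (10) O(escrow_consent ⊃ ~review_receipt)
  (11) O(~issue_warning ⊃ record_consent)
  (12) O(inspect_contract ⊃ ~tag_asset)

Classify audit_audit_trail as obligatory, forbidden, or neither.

Neither

Premise 1 is O(tag_asset ⊃ audit_audit_trail), but O(tag_asset) is not derivable from the premises, so it does not yield O(audit_audit_trail).
No premise or chain of K-axiom applications forces O(audit_audit_trail), and none forces O(~audit_audit_trail). So audit_audit_trail is neither obligatory nor forbidden under these norms.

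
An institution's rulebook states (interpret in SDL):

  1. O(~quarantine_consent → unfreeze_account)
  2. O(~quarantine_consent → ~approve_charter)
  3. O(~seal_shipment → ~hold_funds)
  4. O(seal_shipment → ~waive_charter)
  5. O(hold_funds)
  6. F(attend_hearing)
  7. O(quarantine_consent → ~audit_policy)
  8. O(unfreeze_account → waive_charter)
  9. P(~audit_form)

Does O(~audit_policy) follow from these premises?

Yes

Premise 5 states O(hold_funds) outright.
Premise 3 is O(~seal_shipment → ~hold_funds); contrapositively O(hold_funds → seal_shipment). Since O(hold_funds) holds, K gives O(seal_shipment).
With premise 4, O(seal_shipment → ~waive_charter), the K-axiom yields O(~waive_charter).
The contrapositive of premise 8 (O(unfreeze_account → waive_charter)) is O(~waive_charter → ~unfreeze_account), and O(~waive_charter) is already established, so O(~unfreeze_account).
The contrapositive of premise 1 (O(~quarantine_consent → unfreeze_account)) is O(~unfreeze_account → quarantine_consent), and O(~unfreeze_account) is already established, so O(quarantine_consent).
With premise 7, O(quarantine_consent → ~audit_policy), the K-axiom yields O(~audit_policy).
Premises 2, 6, 9 do not contribute to this derivation.
So O(~audit_policy) follows.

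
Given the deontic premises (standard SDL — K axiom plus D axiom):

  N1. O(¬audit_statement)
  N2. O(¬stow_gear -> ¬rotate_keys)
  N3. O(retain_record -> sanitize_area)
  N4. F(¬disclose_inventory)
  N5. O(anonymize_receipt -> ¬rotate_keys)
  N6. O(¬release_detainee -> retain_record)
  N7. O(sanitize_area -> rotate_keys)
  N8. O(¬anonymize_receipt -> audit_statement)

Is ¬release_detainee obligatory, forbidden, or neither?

From premise 1 we have O(¬audit_statement).
Premise 8, O(¬anonymize_receipt -> audit_statement), contraposes to O(¬audit_statement -> anonymize_receipt); with O(¬audit_statement) we get O(anonymize_receipt).
Premise 5 is O(anonymize_receipt -> ¬rotate_keys); since O(anonymize_receipt), deontic closure gives O(¬rotate_keys).
Premise 7 is O(sanitize_area -> rotate_keys); contrapositively O(¬rotate_keys -> ¬sanitize_area). Since O(¬rotate_keys) holds, K gives O(¬sanitize_area).
Premise 3, O(retain_record -> sanitize_area), contraposes to O(¬sanitize_area -> ¬retain_record); with O(¬sanitize_area) we get O(¬retain_record).
Premise 6 is O(¬release_detainee -> retain_record); contrapositively O(¬retain_record -> release_detainee). Since O(¬retain_record) holds, K gives O(release_detainee).
Premises 2, 4 do not contribute to this derivation.
Thus O(release_detainee), which is F(¬release_detainee): ¬release_detainee is forbidden.

Forbidden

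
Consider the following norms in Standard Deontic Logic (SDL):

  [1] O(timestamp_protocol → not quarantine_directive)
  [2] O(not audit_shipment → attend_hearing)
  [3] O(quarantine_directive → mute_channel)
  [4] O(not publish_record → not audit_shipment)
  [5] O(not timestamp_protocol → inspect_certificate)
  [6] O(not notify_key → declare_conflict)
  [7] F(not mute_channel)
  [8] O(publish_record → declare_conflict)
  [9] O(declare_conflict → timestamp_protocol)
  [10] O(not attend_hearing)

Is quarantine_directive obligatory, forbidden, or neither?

Forbidden

Premise 10 gives O(not attend_hearing).
The contrapositive of premise 2 (O(not audit_shipment → attend_hearing)) is O(not attend_hearing → audit_shipment), and O(not attend_hearing) is already established, so O(audit_shipment).
The contrapositive of premise 4 (O(not publish_record → not audit_shipment)) is O(audit_shipment → publish_record), and O(audit_shipment) is already established, so O(publish_record).
With premise 8, O(publish_record → declare_conflict), the K-axiom yields O(declare_conflict).
Applying K to premise 9 (O(declare_conflict → timestamp_protocol)) and O(declare_conflict) yields O(timestamp_protocol).
Applying K to premise 1 (O(timestamp_protocol → not quarantine_directive)) and O(timestamp_protocol) yields O(not quarantine_directive).
Premises 3, 5, 6, 7 do not contribute to this derivation.
Thus O(not quarantine_directive), which is F(quarantine_directive): quarantine_directive is forbidden.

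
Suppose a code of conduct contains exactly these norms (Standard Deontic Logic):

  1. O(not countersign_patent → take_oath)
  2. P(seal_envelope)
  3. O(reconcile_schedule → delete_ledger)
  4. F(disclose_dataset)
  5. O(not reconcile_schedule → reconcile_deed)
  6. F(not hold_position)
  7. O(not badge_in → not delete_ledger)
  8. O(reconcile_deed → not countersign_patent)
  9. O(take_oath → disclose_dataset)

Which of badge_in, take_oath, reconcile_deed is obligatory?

badge_in

F(disclose_dataset) at premise 4 means O(not disclose_dataset).
Premise 9 is O(take_oath → disclose_dataset); contrapositively O(not disclose_dataset → not take_oath). Since O(not disclose_dataset) holds, K gives O(not take_oath).
Premise 1 is O(not countersign_patent → take_oath); contrapositively O(not take_oath → countersign_patent). Since O(not take_oath) holds, K gives O(countersign_patent).
Premise 8 is O(reconcile_deed → not countersign_patent); contrapositively O(countersign_patent → not reconcile_deed). Since O(countersign_patent) holds, K gives O(not reconcile_deed).
The contrapositive of premise 5 (O(not reconcile_schedule → reconcile_deed)) is O(not reconcile_deed → reconcile_schedule), and O(not reconcile_deed) is already established, so O(reconcile_schedule).
Premise 3 is O(reconcile_schedule → delete_ledger); since O(reconcile_schedule), deontic closure gives O(delete_ledger).
The contrapositive of premise 7 (O(not badge_in → not delete_ledger)) is O(delete_ledger → badge_in), and O(delete_ledger) is already established, so O(badge_in).
So O(badge_in) holds — badge_in is obligatory. None of the other listed options is made obligatory by any chain of premises.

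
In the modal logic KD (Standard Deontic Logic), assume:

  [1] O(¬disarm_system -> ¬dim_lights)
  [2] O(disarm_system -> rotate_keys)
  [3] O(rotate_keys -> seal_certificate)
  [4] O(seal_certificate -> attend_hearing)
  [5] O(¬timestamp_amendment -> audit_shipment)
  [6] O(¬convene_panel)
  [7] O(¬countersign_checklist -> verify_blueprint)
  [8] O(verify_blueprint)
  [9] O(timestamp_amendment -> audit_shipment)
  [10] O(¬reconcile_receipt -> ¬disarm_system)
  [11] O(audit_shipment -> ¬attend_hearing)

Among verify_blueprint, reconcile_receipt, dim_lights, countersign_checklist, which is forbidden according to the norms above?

Premises 9 and 5 are O(timestamp_amendment -> audit_shipment) and O(¬timestamp_amendment -> audit_shipment); every ideal world satisfies timestamp_amendment or ¬timestamp_amendment, so in either case audit_shipment holds — hence O(audit_shipment).
Premise 11 is O(audit_shipment -> ¬attend_hearing); since O(audit_shipment), deontic closure gives O(¬attend_hearing).
The contrapositive of premise 4 (O(seal_certificate -> attend_hearing)) is O(¬attend_hearing -> ¬seal_certificate), and O(¬attend_hearing) is already established, so O(¬seal_certificate).
Premise 3 is O(rotate_keys -> seal_certificate); contrapositively O(¬seal_certificate -> ¬rotate_keys). Since O(¬seal_certificate) holds, K gives O(¬rotate_keys).
Premise 2 is O(disarm_system -> rotate_keys); contrapositively O(¬rotate_keys -> ¬disarm_system). Since O(¬rotate_keys) holds, K gives O(¬disarm_system).
Applying K to premise 1 (O(¬disarm_system -> ¬dim_lights)) and O(¬disarm_system) yields O(¬dim_lights).
So O(¬dim_lights) holds, i.e. dim_lights is forbidden. None of the other listed options is forbidden under the premises.

dim_lights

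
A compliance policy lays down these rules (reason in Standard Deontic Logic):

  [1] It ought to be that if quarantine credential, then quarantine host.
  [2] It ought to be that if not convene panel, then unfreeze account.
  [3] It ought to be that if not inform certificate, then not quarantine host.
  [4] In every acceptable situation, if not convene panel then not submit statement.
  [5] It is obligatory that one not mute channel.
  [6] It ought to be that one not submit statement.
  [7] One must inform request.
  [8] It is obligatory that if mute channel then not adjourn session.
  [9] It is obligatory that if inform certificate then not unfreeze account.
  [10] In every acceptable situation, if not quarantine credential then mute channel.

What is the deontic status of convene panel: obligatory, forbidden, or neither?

From premise 5 we have O(¬mute_channel).
The contrapositive of premise 10 (O(¬quarantine_credential → mute_channel)) is O(¬mute_channel → quarantine_credential), and O(¬mute_channel) is already established, so O(quarantine_credential).
Applying K to premise 1 (O(quarantine_credential → quarantine_host)) and O(quarantine_credential) yields O(quarantine_host).
Premise 3, O(¬inform_certificate → ¬quarantine_host), contraposes to O(quarantine_host → inform_certificate); with O(quarantine_host) we get O(inform_certificate).
Premise 9 is O(inform_certificate → ¬unfreeze_account); since O(inform_certificate), deontic closure gives O(¬unfreeze_account).
Premise 2 is O(¬convene_panel → unfreeze_account); contrapositively O(¬unfreeze_account → convene_panel). Since O(¬unfreeze_account) holds, K gives O(convene_panel).
Premises 4, 6, 7, 8 do not contribute to this derivation.
Hence convene_panel is obligatory.

Obligatory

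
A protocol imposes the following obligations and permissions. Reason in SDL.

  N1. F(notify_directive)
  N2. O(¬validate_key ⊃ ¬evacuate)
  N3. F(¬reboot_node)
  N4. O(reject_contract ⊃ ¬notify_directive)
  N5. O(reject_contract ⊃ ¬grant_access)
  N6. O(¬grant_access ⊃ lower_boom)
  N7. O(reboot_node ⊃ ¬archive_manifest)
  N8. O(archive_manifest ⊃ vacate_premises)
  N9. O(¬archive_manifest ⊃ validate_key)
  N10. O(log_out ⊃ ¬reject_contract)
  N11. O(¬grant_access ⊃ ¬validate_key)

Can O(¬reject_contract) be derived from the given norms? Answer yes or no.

Premise 3, F(¬reboot_node), is equivalent to O(reboot_node).
With premise 7, O(reboot_node ⊃ ¬archive_manifest), the K-axiom yields O(¬archive_manifest).
Applying K to premise 9 (O(¬archive_manifest ⊃ validate_key)) and O(¬archive_manifest) yields O(validate_key).
Premise 11, O(¬grant_access ⊃ ¬validate_key), contraposes to O(validate_key ⊃ grant_access); with O(validate_key) we get O(grant_access).
Premise 5 is O(reject_contract ⊃ ¬grant_access); contrapositively O(grant_access ⊃ ¬reject_contract). Since O(grant_access) holds, K gives O(¬reject_contract).
Premises 1, 2, 4, 6, 8, 10 do not contribute to this derivation.
So O(¬reject_contract) follows.

Yes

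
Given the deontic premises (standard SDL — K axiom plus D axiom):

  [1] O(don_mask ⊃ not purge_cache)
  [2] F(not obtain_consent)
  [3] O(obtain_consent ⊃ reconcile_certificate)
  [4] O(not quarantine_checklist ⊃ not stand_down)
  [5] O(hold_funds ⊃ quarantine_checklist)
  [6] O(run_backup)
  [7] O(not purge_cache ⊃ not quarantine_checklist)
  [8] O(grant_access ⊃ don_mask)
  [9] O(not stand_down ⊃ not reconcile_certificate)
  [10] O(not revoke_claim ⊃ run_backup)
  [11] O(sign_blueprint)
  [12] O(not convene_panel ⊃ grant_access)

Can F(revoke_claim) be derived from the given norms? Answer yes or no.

No

Premise 10 is O(not revoke_claim ⊃ run_backup); even if O(run_backup) held, inferring O(not revoke_claim) would be affirming the consequent — invalid.
No other premise forces O(not revoke_claim). An ideal world satisfying every premise can still have revoke_claim true, so F(revoke_claim) is not derivable.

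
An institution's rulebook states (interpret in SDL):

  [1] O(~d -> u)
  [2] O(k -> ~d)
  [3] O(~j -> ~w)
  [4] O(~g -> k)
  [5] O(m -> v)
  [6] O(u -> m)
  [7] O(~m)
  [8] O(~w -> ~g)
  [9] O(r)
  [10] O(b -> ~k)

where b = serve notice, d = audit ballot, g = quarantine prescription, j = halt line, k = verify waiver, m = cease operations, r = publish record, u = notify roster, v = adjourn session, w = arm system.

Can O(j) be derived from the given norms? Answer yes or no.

Premise 7 gives O(~m).
Premise 6 is O(u -> m); contrapositively O(~m -> ~u). Since O(~m) holds, K gives O(~u).
The contrapositive of premise 1 (O(~d -> u)) is O(~u -> d), and O(~u) is already established, so O(d).
Premise 2, O(k -> ~d), contraposes to O(d -> ~k); with O(d) we get O(~k).
The contrapositive of premise 4 (O(~g -> k)) is O(~k -> g), and O(~k) is already established, so O(g).
The contrapositive of premise 8 (O(~w -> ~g)) is O(g -> w), and O(g) is already established, so O(w).
Premise 3, O(~j -> ~w), contraposes to O(w -> j); with O(w) we get O(j).
Premises 5, 9, 10 do not contribute to this derivation.
So O(j) follows.

Yes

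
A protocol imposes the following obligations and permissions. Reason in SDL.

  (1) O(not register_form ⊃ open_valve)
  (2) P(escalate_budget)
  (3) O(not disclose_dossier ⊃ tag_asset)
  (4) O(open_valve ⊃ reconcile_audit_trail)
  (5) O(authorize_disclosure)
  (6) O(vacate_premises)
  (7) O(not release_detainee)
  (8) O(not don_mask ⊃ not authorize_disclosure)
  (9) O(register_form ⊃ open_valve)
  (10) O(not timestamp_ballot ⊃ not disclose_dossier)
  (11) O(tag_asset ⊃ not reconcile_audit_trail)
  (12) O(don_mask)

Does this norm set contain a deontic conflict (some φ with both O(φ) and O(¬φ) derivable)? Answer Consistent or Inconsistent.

Consistent

Premise 8 is O(not don_mask ⊃ not authorize_disclosure), but O(not don_mask) is not derivable from the premises, so it does not yield O(not authorize_disclosure).
So O(not authorize_disclosure) is not derivable, and the apparent clash with O(authorize_disclosure) does not arise.
A world satisfying every obligation exists (e.g. authorize_disclosure=true, disclose_dossier=true, don_mask=true, escalate_budget=false, open_valve=true, reconcile_audit_trail=true, register_form=false, release_detainee=false, tag_asset=false, timestamp_ballot=true, vacate_premises=true); no atom is both obligatory and forbidden, so the set is consistent.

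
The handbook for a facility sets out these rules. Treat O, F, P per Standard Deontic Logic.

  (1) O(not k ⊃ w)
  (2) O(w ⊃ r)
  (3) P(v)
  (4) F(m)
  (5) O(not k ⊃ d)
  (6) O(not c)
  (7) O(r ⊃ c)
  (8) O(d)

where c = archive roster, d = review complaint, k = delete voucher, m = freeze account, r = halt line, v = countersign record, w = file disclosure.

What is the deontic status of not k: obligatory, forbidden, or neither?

From premise 6 we have O(not c).
Premise 7, O(r ⊃ c), contraposes to O(not c ⊃ not r); with O(not c) we get O(not r).
Premise 2, O(w ⊃ r), contraposes to O(not r ⊃ not w); with O(not r) we get O(not w).
Premise 1, O(not k ⊃ w), contraposes to O(not w ⊃ k); with O(not w) we get O(k).
Premises 3, 4, 5, 8 do not contribute to this derivation.
Thus O(k), which is F(not k): not k is forbidden.

Forbidden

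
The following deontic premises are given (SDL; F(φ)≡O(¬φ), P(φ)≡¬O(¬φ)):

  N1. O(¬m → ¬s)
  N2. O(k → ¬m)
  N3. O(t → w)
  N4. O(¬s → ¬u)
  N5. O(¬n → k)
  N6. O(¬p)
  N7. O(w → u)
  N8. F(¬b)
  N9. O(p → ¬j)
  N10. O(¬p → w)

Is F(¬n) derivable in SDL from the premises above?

Premise 6 states O(¬p) outright.
Premise 10 is O(¬p → w); since O(¬p), deontic closure gives O(w).
Applying K to premise 7 (O(w → u)) and O(w) yields O(u).
Premise 4, O(¬s → ¬u), contraposes to O(u → s); with O(u) we get O(s).
The contrapositive of premise 1 (O(¬m → ¬s)) is O(s → m), and O(s) is already established, so O(m).
Premise 2, O(k → ¬m), contraposes to O(m → ¬k); with O(m) we get O(¬k).
Premise 5 is O(¬n → k); contrapositively O(¬k → n). Since O(¬k) holds, K gives O(n).
Premises 3, 8, 9 do not contribute to this derivation.
So O(n) holds, i.e. F(¬n). The claim follows.

Yes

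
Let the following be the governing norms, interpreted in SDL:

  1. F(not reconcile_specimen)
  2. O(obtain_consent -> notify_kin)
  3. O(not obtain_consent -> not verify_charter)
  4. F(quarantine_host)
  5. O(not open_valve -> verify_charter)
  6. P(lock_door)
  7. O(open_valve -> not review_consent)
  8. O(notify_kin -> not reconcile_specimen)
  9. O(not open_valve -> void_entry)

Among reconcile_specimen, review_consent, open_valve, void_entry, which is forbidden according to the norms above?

Premise 1, F(not reconcile_specimen), is equivalent to O(reconcile_specimen).
Premise 8, O(notify_kin -> not reconcile_specimen), contraposes to O(reconcile_specimen -> not notify_kin); with O(reconcile_specimen) we get O(not notify_kin).
Premise 2, O(obtain_consent -> notify_kin), contraposes to O(not notify_kin -> not obtain_consent); with O(not notify_kin) we get O(not obtain_consent).
Premise 3 is O(not obtain_consent -> not verify_charter); since O(not obtain_consent), deontic closure gives O(not verify_charter).
The contrapositive of premise 5 (O(not open_valve -> verify_charter)) is O(not verify_charter -> open_valve), and O(not verify_charter) is already established, so O(open_valve).
Applying K to premise 7 (O(open_valve -> not review_consent)) and O(open_valve) yields O(not review_consent).
So O(not review_consent) holds, i.e. review_consent is forbidden. None of the other listed options is forbidden under the premises.

review_consent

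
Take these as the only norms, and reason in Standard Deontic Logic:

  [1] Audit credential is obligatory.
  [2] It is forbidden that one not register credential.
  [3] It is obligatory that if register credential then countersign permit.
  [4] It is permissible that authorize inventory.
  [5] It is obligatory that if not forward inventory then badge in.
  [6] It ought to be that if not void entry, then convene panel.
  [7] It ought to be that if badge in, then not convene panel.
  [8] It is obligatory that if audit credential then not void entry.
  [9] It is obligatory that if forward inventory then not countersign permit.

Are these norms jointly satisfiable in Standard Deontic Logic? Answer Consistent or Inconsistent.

Premise 1 gives O(audit_credential).
Premise 8 is O(audit_credential → ¬void_entry); since O(audit_credential), deontic closure gives O(¬void_entry).
Applying K to premise 6 (O(¬void_entry → convene_panel)) and O(¬void_entry) yields O(convene_panel).
Premise 7 is O(badge_in → ¬convene_panel); contrapositively O(convene_panel → ¬badge_in). Since O(convene_panel) holds, K gives O(¬badge_in).
Premise 5, O(¬forward_inventory → badge_in), contraposes to O(¬badge_in → forward_inventory); with O(¬badge_in) we get O(forward_inventory).
Applying K to premise 9 (O(forward_inventory → ¬countersign_permit)) and O(forward_inventory) yields O(¬countersign_permit).
Premise 3 is O(register_credential → countersign_permit); contrapositively O(¬countersign_permit → ¬register_credential). Since O(¬countersign_permit) holds, K gives O(¬register_credential).
However, F(¬register_credential) at premise 2 amounts to O(register_credential).
We now have both O(¬register_credential) and O(register_credential) — register_credential is simultaneously obligatory and forbidden, violating the D-axiom.

Inconsistent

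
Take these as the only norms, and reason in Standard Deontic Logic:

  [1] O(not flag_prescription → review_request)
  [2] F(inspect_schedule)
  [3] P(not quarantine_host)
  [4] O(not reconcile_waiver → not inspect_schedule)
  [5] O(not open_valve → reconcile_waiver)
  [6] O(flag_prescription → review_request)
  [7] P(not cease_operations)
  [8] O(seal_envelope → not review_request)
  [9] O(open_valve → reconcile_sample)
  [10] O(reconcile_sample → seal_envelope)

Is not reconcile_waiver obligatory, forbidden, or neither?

Premises 6 and 1 are O(flag_prescription → review_request) and O(not flag_prescription → review_request); every ideal world satisfies flag_prescription or not flag_prescription, so in either case review_request holds — hence O(review_request).
Premise 8, O(seal_envelope → not review_request), contraposes to O(review_request → not seal_envelope); with O(review_request) we get O(not seal_envelope).
Premise 10 is O(reconcile_sample → seal_envelope); contrapositively O(not seal_envelope → not reconcile_sample). Since O(not seal_envelope) holds, K gives O(not reconcile_sample).
Premise 9 is O(open_valve → reconcile_sample); contrapositively O(not reconcile_sample → not open_valve). Since O(not reconcile_sample) holds, K gives O(not open_valve).
Premise 5 is O(not open_valve → reconcile_waiver); since O(not open_valve), deontic closure gives O(reconcile_waiver).
Premises 2, 3, 4, 7 do not contribute to this derivation.
Thus O(reconcile_waiver), which is F(not reconcile_waiver): not reconcile_waiver is forbidden.

Forbidden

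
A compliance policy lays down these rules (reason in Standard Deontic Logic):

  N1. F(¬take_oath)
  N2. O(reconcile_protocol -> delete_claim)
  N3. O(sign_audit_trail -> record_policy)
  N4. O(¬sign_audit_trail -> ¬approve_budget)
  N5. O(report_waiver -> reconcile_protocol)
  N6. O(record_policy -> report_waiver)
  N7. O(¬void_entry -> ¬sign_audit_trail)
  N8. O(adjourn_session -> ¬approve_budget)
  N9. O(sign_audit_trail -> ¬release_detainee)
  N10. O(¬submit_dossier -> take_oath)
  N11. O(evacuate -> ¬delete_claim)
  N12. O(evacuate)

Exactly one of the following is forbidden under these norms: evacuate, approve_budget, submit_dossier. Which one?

approve_budget

Premise 12 gives O(evacuate).
Applying K to premise 11 (O(evacuate -> ¬delete_claim)) and O(evacuate) yields O(¬delete_claim).
Premise 2, O(reconcile_protocol -> delete_claim), contraposes to O(¬delete_claim -> ¬reconcile_protocol); with O(¬delete_claim) we get O(¬reconcile_protocol).
The contrapositive of premise 5 (O(report_waiver -> reconcile_protocol)) is O(¬reconcile_protocol -> ¬report_waiver), and O(¬reconcile_protocol) is already established, so O(¬report_waiver).
The contrapositive of premise 6 (O(record_policy -> report_waiver)) is O(¬report_waiver -> ¬record_policy), and O(¬report_waiver) is already established, so O(¬record_policy).
Premise 3 is O(sign_audit_trail -> record_policy); contrapositively O(¬record_policy -> ¬sign_audit_trail). Since O(¬record_policy) holds, K gives O(¬sign_audit_trail).
From O(¬sign_audit_trail) and premise 4, O(¬sign_audit_trail -> ¬approve_budget), we obtain O(¬approve_budget).
So O(¬approve_budget) holds, i.e. approve_budget is forbidden. None of the other listed options is forbidden under the premises.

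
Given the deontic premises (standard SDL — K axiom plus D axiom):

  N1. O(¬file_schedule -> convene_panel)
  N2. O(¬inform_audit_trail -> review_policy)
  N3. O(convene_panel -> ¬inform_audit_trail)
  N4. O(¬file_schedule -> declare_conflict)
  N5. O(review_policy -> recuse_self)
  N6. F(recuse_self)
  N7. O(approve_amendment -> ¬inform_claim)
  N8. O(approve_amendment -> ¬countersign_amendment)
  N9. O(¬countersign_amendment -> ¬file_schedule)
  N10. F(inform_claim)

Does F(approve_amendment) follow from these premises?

Yes

F(recuse_self) at premise 6 means O(¬recuse_self).
The contrapositive of premise 5 (O(review_policy -> recuse_self)) is O(¬recuse_self -> ¬review_policy), and O(¬recuse_self) is already established, so O(¬review_policy).
The contrapositive of premise 2 (O(¬inform_audit_trail -> review_policy)) is O(¬review_policy -> inform_audit_trail), and O(¬review_policy) is already established, so O(inform_audit_trail).
Premise 3, O(convene_panel -> ¬inform_audit_trail), contraposes to O(inform_audit_trail -> ¬convene_panel); with O(inform_audit_trail) we get O(¬convene_panel).
Premise 1 is O(¬file_schedule -> convene_panel); contrapositively O(¬convene_panel -> file_schedule). Since O(¬convene_panel) holds, K gives O(file_schedule).
The contrapositive of premise 9 (O(¬countersign_amendment -> ¬file_schedule)) is O(file_schedule -> countersign_amendment), and O(file_schedule) is already established, so O(countersign_amendment).
The contrapositive of premise 8 (O(approve_amendment -> ¬countersign_amendment)) is O(countersign_amendment -> ¬approve_amendment), and O(countersign_amendment) is already established, so O(¬approve_amendment).
Premises 4, 7, 10 do not contribute to this derivation.
So O(¬approve_amendment) holds, i.e. F(approve_amendment). The claim follows.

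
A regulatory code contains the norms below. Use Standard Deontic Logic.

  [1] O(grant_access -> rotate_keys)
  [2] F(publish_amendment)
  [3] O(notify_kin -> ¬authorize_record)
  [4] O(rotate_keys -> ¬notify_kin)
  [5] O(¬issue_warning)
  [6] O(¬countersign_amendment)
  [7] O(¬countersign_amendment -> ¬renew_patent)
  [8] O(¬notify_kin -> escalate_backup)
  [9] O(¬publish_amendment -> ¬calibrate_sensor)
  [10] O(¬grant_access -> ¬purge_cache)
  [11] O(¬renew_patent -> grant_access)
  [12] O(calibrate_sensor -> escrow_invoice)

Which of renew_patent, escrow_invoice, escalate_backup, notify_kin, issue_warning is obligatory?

escalate_backup

Premise 6 gives O(¬countersign_amendment).
Premise 7 is O(¬countersign_amendment -> ¬renew_patent); since O(¬countersign_amendment), deontic closure gives O(¬renew_patent).
Premise 11 is O(¬renew_patent -> grant_access); since O(¬renew_patent), deontic closure gives O(grant_access).
With premise 1, O(grant_access -> rotate_keys), the K-axiom yields O(rotate_keys).
Premise 4 is O(rotate_keys -> ¬notify_kin); since O(rotate_keys), deontic closure gives O(¬notify_kin).
With premise 8, O(¬notify_kin -> escalate_backup), the K-axiom yields O(escalate_backup).
So O(escalate_backup) holds — escalate_backup is obligatory. None of the other listed options is made obligatory by any chain of premises.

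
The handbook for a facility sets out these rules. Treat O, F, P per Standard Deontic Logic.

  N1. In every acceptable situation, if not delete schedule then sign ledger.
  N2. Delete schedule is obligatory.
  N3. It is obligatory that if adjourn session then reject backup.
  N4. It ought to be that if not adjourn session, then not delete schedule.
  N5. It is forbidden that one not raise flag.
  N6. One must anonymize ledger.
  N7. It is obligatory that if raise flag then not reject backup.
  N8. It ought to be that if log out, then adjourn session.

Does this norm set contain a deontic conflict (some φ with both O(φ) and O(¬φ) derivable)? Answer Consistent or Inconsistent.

Inconsistent

From premise 2 we have O(delete_schedule).
Premise 4 is O(¬adjourn_session → ¬delete_schedule); contrapositively O(delete_schedule → adjourn_session). Since O(delete_schedule) holds, K gives O(adjourn_session).
With premise 3, O(adjourn_session → reject_backup), the K-axiom yields O(reject_backup).
Premise 7 is O(raise_flag → ¬reject_backup); contrapositively O(reject_backup → ¬raise_flag). Since O(reject_backup) holds, K gives O(¬raise_flag).
But premise 5, F(¬raise_flag), means O(raise_flag).
We now have both O(¬raise_flag) and O(raise_flag) — raise_flag is simultaneously obligatory and forbidden, violating the D-axiom.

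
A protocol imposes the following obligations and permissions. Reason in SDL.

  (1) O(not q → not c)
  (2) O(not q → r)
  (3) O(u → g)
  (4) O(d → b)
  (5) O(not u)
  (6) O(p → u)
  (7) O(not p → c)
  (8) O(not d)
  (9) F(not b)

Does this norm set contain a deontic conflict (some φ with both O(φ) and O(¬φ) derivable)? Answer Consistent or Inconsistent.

Consistent

Premise 4 is O(d → b); even if O(b) held, inferring O(d) would be affirming the consequent — invalid.
So O(d) is not derivable, and the apparent clash with O(not d) does not arise.
A world satisfying every obligation exists (e.g. b=true, c=true, d=false, g=false, p=false, q=true, r=false, u=false); no atom is both obligatory and forbidden, so the set is consistent.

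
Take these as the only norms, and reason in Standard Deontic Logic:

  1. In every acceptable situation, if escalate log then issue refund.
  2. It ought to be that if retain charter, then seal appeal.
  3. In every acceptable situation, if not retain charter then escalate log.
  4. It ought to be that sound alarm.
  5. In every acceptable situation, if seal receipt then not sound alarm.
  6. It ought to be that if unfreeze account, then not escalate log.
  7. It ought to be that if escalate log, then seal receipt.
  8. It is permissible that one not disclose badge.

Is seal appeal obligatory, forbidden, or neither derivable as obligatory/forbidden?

Obligatory

From premise 4 we have O(sound_alarm).
The contrapositive of premise 5 (O(seal_receipt → ¬sound_alarm)) is O(sound_alarm → ¬seal_receipt), and O(sound_alarm) is already established, so O(¬seal_receipt).
Premise 7, O(escalate_log → seal_receipt), contraposes to O(¬seal_receipt → ¬escalate_log); with O(¬seal_receipt) we get O(¬escalate_log).
The contrapositive of premise 3 (O(¬retain_charter → escalate_log)) is O(¬escalate_log → retain_charter), and O(¬escalate_log) is already established, so O(retain_charter).
From O(retain_charter) and premise 2, O(retain_charter → seal_appeal), we obtain O(seal_appeal).
Premises 1, 6, 8 do not contribute to this derivation.
Hence seal_appeal is obligatory.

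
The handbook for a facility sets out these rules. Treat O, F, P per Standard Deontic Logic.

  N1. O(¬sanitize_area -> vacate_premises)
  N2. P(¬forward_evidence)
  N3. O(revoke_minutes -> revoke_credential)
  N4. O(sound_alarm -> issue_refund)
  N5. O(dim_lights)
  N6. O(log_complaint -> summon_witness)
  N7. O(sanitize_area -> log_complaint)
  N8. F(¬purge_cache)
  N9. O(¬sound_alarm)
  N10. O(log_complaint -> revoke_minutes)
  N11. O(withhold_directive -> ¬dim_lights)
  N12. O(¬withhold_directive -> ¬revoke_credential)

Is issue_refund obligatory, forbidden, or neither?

Neither

Premise 4 is O(sound_alarm -> issue_refund), but O(sound_alarm) is not derivable from the premises, so it does not yield O(issue_refund).
No premise or chain of K-axiom applications forces O(issue_refund), and none forces O(¬issue_refund). So issue_refund is neither obligatory nor forbidden under these norms.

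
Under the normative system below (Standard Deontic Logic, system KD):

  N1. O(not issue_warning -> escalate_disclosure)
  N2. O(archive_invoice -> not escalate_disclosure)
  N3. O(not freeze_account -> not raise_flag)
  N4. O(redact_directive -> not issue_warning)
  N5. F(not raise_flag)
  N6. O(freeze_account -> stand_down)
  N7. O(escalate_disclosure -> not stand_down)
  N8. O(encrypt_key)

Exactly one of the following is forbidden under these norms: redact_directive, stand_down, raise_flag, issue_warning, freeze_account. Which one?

Premise 5, F(not raise_flag), is equivalent to O(raise_flag).
Premise 3, O(not freeze_account -> not raise_flag), contraposes to O(raise_flag -> freeze_account); with O(raise_flag) we get O(freeze_account).
With premise 6, O(freeze_account -> stand_down), the K-axiom yields O(stand_down).
Premise 7 is O(escalate_disclosure -> not stand_down); contrapositively O(stand_down -> not escalate_disclosure). Since O(stand_down) holds, K gives O(not escalate_disclosure).
Premise 1, O(not issue_warning -> escalate_disclosure), contraposes to O(not escalate_disclosure -> issue_warning); with O(not escalate_disclosure) we get O(issue_warning).
The contrapositive of premise 4 (O(redact_directive -> not issue_warning)) is O(issue_warning -> not redact_directive), and O(issue_warning) is already established, so O(not redact_directive).
So O(not redact_directive) holds, i.e. redact_directive is forbidden. None of the other listed options is forbidden under the premises.

redact_directive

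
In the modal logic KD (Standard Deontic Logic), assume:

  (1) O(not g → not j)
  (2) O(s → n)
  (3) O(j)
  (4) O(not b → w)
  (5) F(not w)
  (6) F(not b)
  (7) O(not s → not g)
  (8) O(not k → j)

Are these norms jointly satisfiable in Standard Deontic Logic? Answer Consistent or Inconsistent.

Premise 4 is O(not b → w); even if O(w) held, inferring O(not b) would be affirming the consequent — invalid.
So O(not b) is not derivable, and the apparent clash with O(b) does not arise.
A world satisfying every obligation exists (e.g. b=true, g=true, j=true, k=false, n=true, s=true, w=true); no atom is both obligatory and forbidden, so the set is consistent.

Consistent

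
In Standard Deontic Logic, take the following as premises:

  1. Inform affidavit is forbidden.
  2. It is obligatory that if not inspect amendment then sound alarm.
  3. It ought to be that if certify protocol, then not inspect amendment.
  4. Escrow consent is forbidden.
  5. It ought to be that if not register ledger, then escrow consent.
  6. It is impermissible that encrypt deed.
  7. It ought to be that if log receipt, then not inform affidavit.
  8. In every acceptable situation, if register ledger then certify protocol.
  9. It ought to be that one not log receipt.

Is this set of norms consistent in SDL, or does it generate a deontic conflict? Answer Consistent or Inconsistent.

Premise 7 is O(log_receipt → ¬inform_affidavit); even if O(¬inform_affidavit) held, inferring O(log_receipt) would be affirming the consequent — invalid.
So O(log_receipt) is not derivable, and the apparent clash with O(¬log_receipt) does not arise.
A world satisfying every obligation exists (e.g. certify_protocol=true, encrypt_deed=false, escrow_consent=false, inform_affidavit=false, inspect_amendment=false, log_receipt=false, register_ledger=true, sound_alarm=true); no atom is both obligatory and forbidden, so the set is consistent.

Consistent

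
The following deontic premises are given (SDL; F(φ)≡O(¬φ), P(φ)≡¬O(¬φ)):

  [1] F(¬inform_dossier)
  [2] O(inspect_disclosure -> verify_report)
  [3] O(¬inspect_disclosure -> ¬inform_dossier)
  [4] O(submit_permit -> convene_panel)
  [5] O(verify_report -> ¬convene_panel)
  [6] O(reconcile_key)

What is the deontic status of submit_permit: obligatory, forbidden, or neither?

Forbidden

F(¬inform_dossier) at premise 1 means O(inform_dossier).
The contrapositive of premise 3 (O(¬inspect_disclosure -> ¬inform_dossier)) is O(inform_dossier -> inspect_disclosure), and O(inform_dossier) is already established, so O(inspect_disclosure).
With premise 2, O(inspect_disclosure -> verify_report), the K-axiom yields O(verify_report).
Applying K to premise 5 (O(verify_report -> ¬convene_panel)) and O(verify_report) yields O(¬convene_panel).
Premise 4, O(submit_permit -> convene_panel), contraposes to O(¬convene_panel -> ¬submit_permit); with O(¬convene_panel) we get O(¬submit_permit).
Premise 6 does not contribute to this derivation.
Thus O(¬submit_permit), which is F(submit_permit): submit_permit is forbidden.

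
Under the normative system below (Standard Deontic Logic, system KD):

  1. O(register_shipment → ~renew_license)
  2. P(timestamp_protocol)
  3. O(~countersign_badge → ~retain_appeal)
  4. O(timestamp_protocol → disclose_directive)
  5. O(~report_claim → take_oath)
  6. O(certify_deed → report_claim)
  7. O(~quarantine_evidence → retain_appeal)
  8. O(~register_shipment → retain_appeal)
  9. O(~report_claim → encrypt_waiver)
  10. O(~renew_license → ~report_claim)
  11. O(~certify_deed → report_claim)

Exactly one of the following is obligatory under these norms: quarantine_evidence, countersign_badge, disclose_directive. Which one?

By case analysis on ~certify_deed: premise 11 gives O(~certify_deed → report_claim) and premise 6 gives O(certify_deed → report_claim), so O(report_claim) either way.
Premise 10, O(~renew_license → ~report_claim), contraposes to O(report_claim → renew_license); with O(report_claim) we get O(renew_license).
Premise 1, O(register_shipment → ~renew_license), contraposes to O(renew_license → ~register_shipment); with O(renew_license) we get O(~register_shipment).
With premise 8, O(~register_shipment → retain_appeal), the K-axiom yields O(retain_appeal).
Premise 3, O(~countersign_badge → ~retain_appeal), contraposes to O(retain_appeal → countersign_badge); with O(retain_appeal) we get O(countersign_badge).
So O(countersign_badge) holds — countersign_badge is obligatory. None of the other listed options is made obligatory by any chain of premises.

countersign_badge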